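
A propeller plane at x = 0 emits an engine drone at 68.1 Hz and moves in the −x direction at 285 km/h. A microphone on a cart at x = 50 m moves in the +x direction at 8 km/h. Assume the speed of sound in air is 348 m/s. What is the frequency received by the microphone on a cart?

55.1 Hz

285 km/h = 79.17 m/s; 8 km/h = 2.222 m/s.
The observer lies on the +x side, so the source is heading away from the observer and the observer is heading away from the source.
Both move, so f' = f · (v − v_o)/(v + v_s).
f' = 68.1 × (348 − 2.222)/(348 + 79.17) = 68.1 × 345.78/427.17 ≈ 55.1 Hz.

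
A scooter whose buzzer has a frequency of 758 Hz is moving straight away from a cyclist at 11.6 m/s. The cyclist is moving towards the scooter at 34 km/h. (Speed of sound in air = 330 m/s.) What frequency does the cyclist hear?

753 Hz

34 km/h = 9.444 m/s.
General Doppler shift: f' = f · (v + v_o)/(v + v_s).
f' = 758 × (330 + 9.444)/(330 + 11.6) = 758 × 339.44/341.6 ≈ 753 Hz.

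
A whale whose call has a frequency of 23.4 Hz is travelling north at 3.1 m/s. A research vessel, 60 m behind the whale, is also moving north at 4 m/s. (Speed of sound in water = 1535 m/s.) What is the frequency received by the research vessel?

The research vessel is behind, so the whale is moving away from it while the research vessel is moving toward the whale.
General Doppler shift: f' = f · (v + v_o)/(v + v_s).
f' = 23.4 × (1535 + 4)/(1535 + 3.1) = 23.4 × 1539/1538.1 ≈ 23.4 Hz.

23.4 Hz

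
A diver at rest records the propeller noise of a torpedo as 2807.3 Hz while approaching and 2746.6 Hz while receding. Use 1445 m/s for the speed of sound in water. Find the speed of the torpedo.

f₁/f₂ = (v + v_s)/(v − v_s), so v_s = v · (f₁ − f₂)/(f₁ + f₂).
v_s = 1445 × (2807.3 − 2746.6)/(2807.3 + 2746.6) = 1445 × 60.7/5553.9 ≈ 15.8 m/s.

15.8 m/s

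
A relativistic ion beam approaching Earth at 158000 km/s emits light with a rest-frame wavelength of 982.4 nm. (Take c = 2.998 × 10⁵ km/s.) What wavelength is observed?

β = v/c = 158000/299800 = 0.5270.
Relativistic Doppler for wavelength: λ' = λ₀ · √((1 − β)/(1 + β)).
λ' = 982.4 × √(0.4730/1.5270) = 982.4 × 0.55654 ≈ 546.7 nm.

546.7 nm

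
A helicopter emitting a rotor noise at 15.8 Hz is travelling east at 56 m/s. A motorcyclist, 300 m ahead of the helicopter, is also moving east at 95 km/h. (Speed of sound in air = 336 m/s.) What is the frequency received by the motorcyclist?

95 km/h = 26.39 m/s.
The motorcyclist is ahead, so the helicopter is moving toward it while the motorcyclist is moving away from the helicopter.
With source approaching and observer receding, f' = f · (v − v_o)/(v − v_s).
f' = 15.8 × (336 − 26.39)/(336 − 56) = 15.8 × 309.61/280 ≈ 17.5 Hz.

17.5 Hz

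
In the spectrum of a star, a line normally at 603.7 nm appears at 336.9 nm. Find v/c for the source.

0.525

λ'/λ₀ = 0.5581 < 1 (blueshift), so the source is approaching.
λ'/λ₀ = √((1 − β)/(1 + β)) for an approaching source ⇒ β = (1 − r²)/(1 + r²) with r = λ'/λ₀.
β = (1 − 0.3114)/(1 + 0.3114) ≈ 0.525.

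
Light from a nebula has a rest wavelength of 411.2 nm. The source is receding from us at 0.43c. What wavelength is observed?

Relativistic Doppler for wavelength: λ' = λ₀ · √((1 + β)/(1 − β)).
λ' = 411.2 × √(1.4300/0.5700) = 411.2 × 1.58391 ≈ 651.3 nm.

651.3 nm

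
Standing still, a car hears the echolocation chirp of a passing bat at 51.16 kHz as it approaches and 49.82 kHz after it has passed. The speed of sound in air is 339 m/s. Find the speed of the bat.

f₁/f₂ = (v + v_s)/(v − v_s), so v_s = v · (f₁ − f₂)/(f₁ + f₂).
v_s = 339 × (51.16 − 49.82)/(51.16 + 49.82) = 339 × 1.34/100.98 ≈ 4.5 m/s.

4.5 m/s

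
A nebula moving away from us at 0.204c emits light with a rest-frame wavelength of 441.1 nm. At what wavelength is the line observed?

542.5 nm

Relativistic Doppler for wavelength: λ' = λ₀ · √((1 + β)/(1 − β)).
λ' = 441.1 × √(1.2040/0.7960) = 441.1 × 1.22986 ≈ 542.5 nm.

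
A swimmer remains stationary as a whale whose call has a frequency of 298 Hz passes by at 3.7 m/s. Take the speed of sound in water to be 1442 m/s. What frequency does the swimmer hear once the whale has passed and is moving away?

297 Hz

Receding: f₂ = f · v/(v + v_s) = 298 × 1442/1445.7 ≈ 297 Hz.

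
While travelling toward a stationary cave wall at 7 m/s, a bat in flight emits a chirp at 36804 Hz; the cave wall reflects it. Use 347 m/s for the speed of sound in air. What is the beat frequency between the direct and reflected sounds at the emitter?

1515 Hz

The cave wall receives the sound from a moving source: f₁ = f₀ · v/(v − v_e) = 36804 × 347/340 ≈ 37562 Hz.
On the return leg the bat in flight is a moving observer: f₂ = f₁ · (v + v_e)/v = 37562 × 354/347 ≈ 38319 Hz.
Beat against the emitted tone: |f₂ − f₀| = 2v_e·f₀/(v − v_e) = 2 × 7 × 36804/340 ≈ 1515 Hz.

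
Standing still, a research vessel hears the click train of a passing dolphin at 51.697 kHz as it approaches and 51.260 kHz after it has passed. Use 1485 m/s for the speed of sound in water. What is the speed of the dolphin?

6.3 m/s

f₁/f₂ = (v + v_s)/(v − v_s), so v_s = v · (f₁ − f₂)/(f₁ + f₂).
v_s = 1485 × (51.697 − 51.260)/(51.697 + 51.260) = 1485 × 0.437/102.957 ≈ 6.3 m/s.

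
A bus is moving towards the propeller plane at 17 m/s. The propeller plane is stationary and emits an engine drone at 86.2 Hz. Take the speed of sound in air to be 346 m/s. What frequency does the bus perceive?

Moving observer, stationary source: f' = f · (v + v_o)/v.
f' = 86.2 × (346 + 17)/346 = 86.2 × 363/346 ≈ 90 Hz.

90 Hz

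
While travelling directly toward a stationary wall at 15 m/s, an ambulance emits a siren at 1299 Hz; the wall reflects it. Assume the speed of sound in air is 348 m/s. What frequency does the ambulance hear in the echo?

1416 Hz

The wall receives the sound from a moving source: f₁ = f₀ · v/(v − v_e) = 1299 × 348/333 ≈ 1358 Hz.
On the return leg the ambulance is a moving observer: f₂ = f₁ · (v + v_e)/v = 1358 × 363/348 ≈ 1416 Hz.
Equivalently f₂ = f₀ · (v + v_e)/(v − v_e).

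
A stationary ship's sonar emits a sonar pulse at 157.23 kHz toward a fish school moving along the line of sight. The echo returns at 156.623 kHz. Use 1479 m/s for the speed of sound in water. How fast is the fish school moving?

2.86 m/s

Double Doppler shift off a moving reflector: f₂ = f₀ · (v + u)/(v − u) (u > 0 toward emitter).
Rearranging, u = v · (f₂ − f₀)/(f₂ + f₀) = 1479 × -0.607/313.853 ≈ -2.86 m/s.
So the fish school is moving at 2.86 m/s away from the emitter.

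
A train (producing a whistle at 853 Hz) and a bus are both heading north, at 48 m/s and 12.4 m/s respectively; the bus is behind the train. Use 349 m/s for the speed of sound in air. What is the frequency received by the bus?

The bus is behind, so the train is moving away from it while the bus is moving toward the train.
With source receding and observer approaching, f' = f · (v + v_o)/(v + v_s).
f' = 853 × (349 + 12.4)/(349 + 48) = 853 × 361.4/397 ≈ 777 Hz.

777 Hz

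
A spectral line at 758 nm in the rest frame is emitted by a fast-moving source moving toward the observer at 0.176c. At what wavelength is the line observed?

Relativistic Doppler for wavelength: λ' = λ₀ · √((1 − β)/(1 + β)).
λ' = 758 × √(0.8240/1.1760) = 758 × 0.83707 ≈ 634.5 nm.

634.5 nm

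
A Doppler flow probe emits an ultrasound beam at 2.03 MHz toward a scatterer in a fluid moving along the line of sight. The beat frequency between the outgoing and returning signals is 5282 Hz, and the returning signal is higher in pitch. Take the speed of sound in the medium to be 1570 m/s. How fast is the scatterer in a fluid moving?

2.04 m/s

Double Doppler shift off a moving reflector: f₂ = f₀ · (v + u)/(v − u) (u > 0 toward emitter).
Returning signal is higher, so f₂ = f₀ + Δf = 2030000 + 5282 = 2035282 Hz.
Rearranging, u = v · (f₂ − f₀)/(f₂ + f₀) = 1570 × 5282/4065282 ≈ 2.04 m/s.
So the scatterer in a fluid is moving at 2.04 m/s toward the emitter.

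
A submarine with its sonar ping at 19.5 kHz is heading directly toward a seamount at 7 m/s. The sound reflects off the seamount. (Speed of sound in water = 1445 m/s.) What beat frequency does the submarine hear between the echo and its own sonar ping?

190 Hz

The seamount receives the sound from a moving source: f₁ = f₀ · v/(v − v_e) = 19.5 × 1445/1438 ≈ 19.5949 kHz.
On the return leg the submarine is a moving observer: f₂ = f₁ · (v + v_e)/v = 19.5949 × 1452/1445 ≈ 19.6898 kHz.
Beat against the emitted tone (with f₀ = 19500 Hz): |f₂ − f₀| = 2v_e·f₀/(v − v_e) = 2 × 7 × 19500/1438 ≈ 190 Hz.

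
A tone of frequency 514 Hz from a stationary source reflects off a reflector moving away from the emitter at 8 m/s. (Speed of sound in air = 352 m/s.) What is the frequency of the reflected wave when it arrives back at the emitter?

491 Hz

At the reflector (a moving observer), f₁ = f₀ · (v − u)/v = 514 × 344/352 ≈ 502 Hz.
On reflection it acts as a source moving away from the stationary detector: f₂ = f₁ · v/(v + u) = 502 × 352/360 ≈ 491 Hz.
Equivalently f₂ = f₀ · (v − u)/(v + u).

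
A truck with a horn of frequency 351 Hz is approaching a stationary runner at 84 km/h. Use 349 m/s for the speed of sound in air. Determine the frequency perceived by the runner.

84 km/h = 23.33 m/s.
Only the source moves, toward the listener, so f' = f · v/(v − v_s).
f' = 351 × 349/(349 − 23.33) = 351 × 349/325.7 ≈ 376 Hz.

376 Hz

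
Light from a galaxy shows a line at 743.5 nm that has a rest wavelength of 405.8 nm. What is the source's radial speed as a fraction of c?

λ'/λ₀ = 1.8322 > 1 (redshift), so the source is receding.
λ'/λ₀ = √((1 + β)/(1 − β)) for a receding source ⇒ β = (r² − 1)/(r² + 1) with r = λ'/λ₀.
β = (3.3569 − 1)/(3.3569 + 1) ≈ 0.541.

0.541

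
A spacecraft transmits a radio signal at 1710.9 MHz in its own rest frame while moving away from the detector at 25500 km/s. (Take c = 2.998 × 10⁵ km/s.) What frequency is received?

1571.1 MHz

β = v/c = 25500/299800 = 0.0851.
Relativistic Doppler for frequency: f' = f₀ · √((1 − β)/(1 + β)).
f' = 1710.9 × √(0.9149/1.0851) = 1710.9 × 0.91827 ≈ 1571.1 MHz.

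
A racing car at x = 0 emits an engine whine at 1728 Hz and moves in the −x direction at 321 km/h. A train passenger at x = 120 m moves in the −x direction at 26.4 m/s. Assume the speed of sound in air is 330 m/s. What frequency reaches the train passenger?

321 km/h = 89.17 m/s.
The observer lies on the +x side, so the source is heading away from the observer and the observer is heading toward the source.
With source receding and observer approaching, f' = f · (v + v_o)/(v + v_s).
f' = 1728 × (330 + 26.4)/(330 + 89.17) = 1728 × 356.4/419.17 ≈ 1469 Hz.

1469 Hz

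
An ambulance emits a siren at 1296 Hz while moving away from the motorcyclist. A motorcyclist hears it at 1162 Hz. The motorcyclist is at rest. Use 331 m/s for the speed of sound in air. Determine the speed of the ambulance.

38 m/s

f' = f · v/(v + v_s) ⇒ v_s = v · |1 − f/f'|.
v_s = 331 × |1 − 1296/1162| = 331 × 0.1153 ≈ 38 m/s.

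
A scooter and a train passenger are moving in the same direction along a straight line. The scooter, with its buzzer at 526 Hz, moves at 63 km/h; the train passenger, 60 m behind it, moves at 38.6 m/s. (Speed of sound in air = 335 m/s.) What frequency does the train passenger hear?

557 Hz

63 km/h = 17.5 m/s.
The train passenger is behind, so the scooter is moving away from it while the train passenger is moving toward the scooter.
General Doppler shift: f' = f · (v + v_o)/(v + v_s).
f' = 526 × (335 + 38.6)/(335 + 17.5) = 526 × 373.6/352.5 ≈ 557 Hz.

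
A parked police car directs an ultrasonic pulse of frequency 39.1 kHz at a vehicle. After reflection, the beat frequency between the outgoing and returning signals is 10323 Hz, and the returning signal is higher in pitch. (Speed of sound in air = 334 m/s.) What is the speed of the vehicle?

39 m/s

Double Doppler shift off a moving reflector: f₂ = f₀ · (v + u)/(v − u) (u > 0 toward emitter).
Returning signal is higher, so f₂ = f₀ + Δf = 39100 + 10323 = 49423 Hz.
Rearranging, u = v · (f₂ − f₀)/(f₂ + f₀) = 334 × 10323/88523 ≈ 39 m/s.
So the vehicle is moving at 39 m/s toward the emitter.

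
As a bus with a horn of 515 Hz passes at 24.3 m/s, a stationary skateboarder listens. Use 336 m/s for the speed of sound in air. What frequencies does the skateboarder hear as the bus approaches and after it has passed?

555 Hz approaching; 480 Hz receding

Approaching: f₁ = f · v/(v − v_s) = 515 × 336/311.7 ≈ 555 Hz.
Receding: f₂ = f · v/(v + v_s) = 515 × 336/360.3 ≈ 480 Hz.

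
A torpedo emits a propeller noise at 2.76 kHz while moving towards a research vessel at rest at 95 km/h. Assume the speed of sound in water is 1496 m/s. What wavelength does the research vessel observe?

95 km/h = 26.39 m/s.
With the source moving toward a stationary observer, f' = f · v/(v − v_s).
f' = 2.76 × 1496/(1496 − 26.39) ≈ 2.81 kHz.
λ' = v/f' = 1496/2809.56 ≈ 53.2 cm.

53.2 cm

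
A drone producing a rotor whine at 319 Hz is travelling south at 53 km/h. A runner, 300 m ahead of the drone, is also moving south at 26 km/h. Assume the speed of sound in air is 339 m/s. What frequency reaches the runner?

326 Hz

53 km/h = 14.72 m/s; 26 km/h = 7.222 m/s.
The runner is ahead, so the drone is moving toward it while the runner is moving away from the drone.
General Doppler shift: f' = f · (v − v_o)/(v − v_s).
f' = 319 × (339 − 7.222)/(339 − 14.72) = 319 × 331.78/324.28 ≈ 326 Hz.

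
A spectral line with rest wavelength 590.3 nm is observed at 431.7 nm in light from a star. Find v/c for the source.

0.303

λ'/λ₀ = 0.7313 < 1 (blueshift), so the source is approaching.
λ'/λ₀ = √((1 − β)/(1 + β)) for an approaching source ⇒ β = (1 − r²)/(1 + r²) with r = λ'/λ₀.
β = (1 − 0.5348)/(1 + 0.5348) ≈ 0.303.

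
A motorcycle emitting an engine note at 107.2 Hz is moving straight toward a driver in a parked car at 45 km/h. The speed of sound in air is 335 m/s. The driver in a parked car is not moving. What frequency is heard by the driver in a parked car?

45 km/h = 12.5 m/s.
With the source moving toward a stationary observer, f' = f · v/(v − v_s).
f' = 107.2 × 335/(335 − 12.5) = 107.2 × 335/322.5 ≈ 111 Hz.

111 Hz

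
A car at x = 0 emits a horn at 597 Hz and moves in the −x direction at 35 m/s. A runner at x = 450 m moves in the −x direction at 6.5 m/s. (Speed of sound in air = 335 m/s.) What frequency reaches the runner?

551 Hz

The observer lies on the +x side, so the source is heading away from the observer and the observer is heading toward the source.
With source receding and observer approaching, f' = f · (v + v_o)/(v + v_s).
f' = 597 × (335 + 6.5)/(335 + 35) = 597 × 341.5/370 ≈ 551 Hz.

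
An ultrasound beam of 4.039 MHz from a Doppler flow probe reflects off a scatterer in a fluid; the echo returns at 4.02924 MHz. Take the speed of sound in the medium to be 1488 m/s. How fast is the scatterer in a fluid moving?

1.80 m/s

Double Doppler shift off a moving reflector: f₂ = f₀ · (v + u)/(v − u) (u > 0 toward emitter).
Rearranging, u = v · (f₂ − f₀)/(f₂ + f₀) = 1488 × -0.00976/8.06824 ≈ -1.80 m/s.
So the scatterer in a fluid is moving at 1.80 m/s away from the emitter.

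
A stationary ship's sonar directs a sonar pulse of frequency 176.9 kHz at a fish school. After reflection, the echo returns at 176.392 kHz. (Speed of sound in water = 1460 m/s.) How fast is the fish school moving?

2.10 m/s

Double Doppler shift off a moving reflector: f₂ = f₀ · (v + u)/(v − u) (u > 0 toward emitter).
Rearranging, u = v · (f₂ − f₀)/(f₂ + f₀) = 1460 × -0.508/353.292 ≈ -2.10 m/s.
So the fish school is moving at 2.10 m/s away from the emitter.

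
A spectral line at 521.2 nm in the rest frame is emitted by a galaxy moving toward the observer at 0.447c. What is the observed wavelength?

Relativistic Doppler for wavelength: λ' = λ₀ · √((1 − β)/(1 + β)).
λ' = 521.2 × √(0.5530/1.4470) = 521.2 × 0.61820 ≈ 322.2 nm.

322.2 nm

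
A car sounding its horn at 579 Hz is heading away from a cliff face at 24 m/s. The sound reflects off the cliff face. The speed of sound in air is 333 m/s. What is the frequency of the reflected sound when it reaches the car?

501 Hz

The cliff face receives the sound from a moving source: f₁ = f₀ · v/(v + v_e) = 579 × 333/357 ≈ 540 Hz.
On the return leg the car is a moving observer: f₂ = f₁ · (v − v_e)/v = 540 × 309/333 ≈ 501 Hz.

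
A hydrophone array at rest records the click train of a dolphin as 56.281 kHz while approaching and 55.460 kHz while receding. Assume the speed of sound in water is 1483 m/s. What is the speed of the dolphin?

f₁/f₂ = (v + v_s)/(v − v_s), so v_s = v · (f₁ − f₂)/(f₁ + f₂).
v_s = 1483 × (56.281 − 55.460)/(56.281 + 55.460) = 1483 × 0.821/111.741 ≈ 10.9 m/s.

10.9 m/s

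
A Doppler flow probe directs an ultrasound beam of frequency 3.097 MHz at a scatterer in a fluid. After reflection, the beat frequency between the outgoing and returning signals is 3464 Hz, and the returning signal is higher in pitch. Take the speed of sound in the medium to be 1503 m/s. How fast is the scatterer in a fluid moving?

Double Doppler shift off a moving reflector: f₂ = f₀ · (v + u)/(v − u) (u > 0 toward emitter).
Returning signal is higher, so f₂ = f₀ + Δf = 3097000 + 3464 = 3100464 Hz.
Rearranging, u = v · (f₂ − f₀)/(f₂ + f₀) = 1503 × 3464/6197464 ≈ 0.84 m/s.
So the scatterer in a fluid is moving at 0.84 m/s toward the emitter.

0.84 m/s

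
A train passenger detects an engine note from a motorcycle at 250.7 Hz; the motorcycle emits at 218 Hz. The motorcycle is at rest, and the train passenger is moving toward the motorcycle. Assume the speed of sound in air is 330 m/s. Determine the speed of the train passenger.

f' = f · (v + v_o)/v ⇒ v_o = v · |f'/f − 1|.
v_o = 330 × |250.7/218 − 1| = 330 × 0.15 ≈ 49 m/s.

49 m/s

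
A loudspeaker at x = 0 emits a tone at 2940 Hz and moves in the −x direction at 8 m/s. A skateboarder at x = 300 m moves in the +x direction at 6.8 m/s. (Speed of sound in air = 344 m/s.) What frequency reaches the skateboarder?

The observer lies on the +x side, so the source is heading away from the observer and the observer is heading away from the source.
Both move, so f' = f · (v − v_o)/(v + v_s).
f' = 2940 × (344 − 6.8)/(344 + 8) = 2940 × 337.2/352 ≈ 2816 Hz.

2816 Hz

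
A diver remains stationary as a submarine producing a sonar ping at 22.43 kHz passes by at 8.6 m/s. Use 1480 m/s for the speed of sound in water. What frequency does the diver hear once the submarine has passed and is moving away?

Receding: f₂ = f · v/(v + v_s) = 22.43 × 1480/1488.6 ≈ 22.3 kHz.

22.3 kHz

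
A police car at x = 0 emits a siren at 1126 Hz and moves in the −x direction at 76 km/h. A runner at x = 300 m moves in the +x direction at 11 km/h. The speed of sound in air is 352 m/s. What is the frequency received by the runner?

76 km/h = 21.11 m/s; 11 km/h = 3.056 m/s.
The observer lies on the +x side, so the source is heading away from the observer and the observer is heading away from the source.
With source receding and observer receding, f' = f · (v − v_o)/(v + v_s).
f' = 1126 × (352 − 3.056)/(352 + 21.11) = 1126 × 348.94/373.11 ≈ 1053 Hz.

1053 Hz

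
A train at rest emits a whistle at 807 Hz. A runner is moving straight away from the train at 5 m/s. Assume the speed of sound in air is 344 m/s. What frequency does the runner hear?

Only the observer moves, away from the source, so f' = f · (v − v_o)/v.
f' = 807 × (344 − 5)/344 = 807 × 339/344 ≈ 795 Hz.

795 Hz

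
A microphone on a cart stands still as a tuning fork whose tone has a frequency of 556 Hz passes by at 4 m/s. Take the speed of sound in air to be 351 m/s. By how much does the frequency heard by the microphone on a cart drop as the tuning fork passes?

12.7 Hz

Approaching: f₁ = f · v/(v − v_s) = 556 × 351/347 ≈ 562.4 Hz.
Receding: f₂ = f · v/(v + v_s) = 556 × 351/355 ≈ 549.7 Hz.
Drop: f₁ − f₂ = 2f·v·v_s/(v² − v_s²) = 2 × 556 × 351 × 4/(351² − 4²) ≈ 12.7 Hz.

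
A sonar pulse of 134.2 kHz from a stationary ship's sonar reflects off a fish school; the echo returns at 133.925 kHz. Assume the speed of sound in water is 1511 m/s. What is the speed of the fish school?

1.55 m/s

Double Doppler shift off a moving reflector: f₂ = f₀ · (v + u)/(v − u) (u > 0 toward emitter).
Rearranging, u = v · (f₂ − f₀)/(f₂ + f₀) = 1511 × -0.275/268.125 ≈ -1.55 m/s.
So the fish school is moving at 1.55 m/s away from the emitter.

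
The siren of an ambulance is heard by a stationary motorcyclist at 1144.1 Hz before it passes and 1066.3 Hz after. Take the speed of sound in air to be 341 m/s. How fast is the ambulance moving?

f₁/f₂ = (v + v_s)/(v − v_s), so v_s = v · (f₁ − f₂)/(f₁ + f₂).
v_s = 341 × (1144.1 − 1066.3)/(1144.1 + 1066.3) = 341 × 77.8/2210.4 ≈ 12.0 m/s.

12.0 m/s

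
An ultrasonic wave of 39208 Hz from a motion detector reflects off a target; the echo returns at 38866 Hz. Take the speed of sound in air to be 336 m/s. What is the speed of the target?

Double Doppler shift off a moving reflector: f₂ = f₀ · (v + u)/(v − u) (u > 0 toward emitter).
Rearranging, u = v · (f₂ − f₀)/(f₂ + f₀) = 336 × -342/78074 ≈ -1.47 m/s.
So the target is moving at 1.47 m/s away from the emitter.

1.47 m/s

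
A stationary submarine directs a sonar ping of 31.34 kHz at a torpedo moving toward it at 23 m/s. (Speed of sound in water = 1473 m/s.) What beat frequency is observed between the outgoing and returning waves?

The torpedo first receives the wave as a moving observer: f₁ = f₀ · (v + u)/v = 31.34 × (1473 + 23)/1473 ≈ 31.829 kHz.
The reflection then acts as a moving source: f₂ = f₁ · v/(v − u) ≈ 32.334 kHz.
Equivalently f₂ = f₀ · (v + u)/(v − u).
Beat frequency (with f₀ = 31340 Hz): |f₂ − f₀| = 2u·f₀/(v − u) = 2 × 23 × 31340/1450 ≈ 994 Hz.

994 Hz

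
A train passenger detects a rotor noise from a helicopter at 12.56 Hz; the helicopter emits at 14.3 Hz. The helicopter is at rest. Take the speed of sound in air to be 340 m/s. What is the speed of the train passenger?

41 m/s

f' < f, so the train passenger is receding.
f' = f · (v − v_o)/v ⇒ v_o = v · |f'/f − 1|.
v_o = 340 × |12.56/14.3 − 1| = 340 × 0.1217 ≈ 41 m/s.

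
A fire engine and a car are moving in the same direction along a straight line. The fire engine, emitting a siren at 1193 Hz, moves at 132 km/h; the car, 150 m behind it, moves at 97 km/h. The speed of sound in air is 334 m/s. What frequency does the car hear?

132 km/h = 36.67 m/s; 97 km/h = 26.94 m/s.
The car is behind, so the fire engine is moving away from it while the car is moving toward the fire engine.
With source receding and observer approaching, f' = f · (v + v_o)/(v + v_s).
f' = 1193 × (334 + 26.94)/(334 + 36.67) = 1193 × 360.94/370.67 ≈ 1162 Hz.

1162 Hz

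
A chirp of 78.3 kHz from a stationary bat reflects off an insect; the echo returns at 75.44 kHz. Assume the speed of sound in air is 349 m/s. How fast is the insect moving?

6.5 m/s

Double Doppler shift off a moving reflector: f₂ = f₀ · (v + u)/(v − u) (u > 0 toward emitter).
Rearranging, u = v · (f₂ − f₀)/(f₂ + f₀) = 349 × -2.86/153.74 ≈ -6.5 m/s.
So the insect is moving at 6.5 m/s away from the emitter.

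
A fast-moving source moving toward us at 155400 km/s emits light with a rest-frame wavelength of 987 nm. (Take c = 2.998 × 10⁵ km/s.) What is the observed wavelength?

555.9 nm

β = v/c = 155400/299800 = 0.5183.
Relativistic Doppler for wavelength: λ' = λ₀ · √((1 − β)/(1 + β)).
λ' = 987 × √(0.4817/1.5183) = 987 × 0.56323 ≈ 555.9 nm.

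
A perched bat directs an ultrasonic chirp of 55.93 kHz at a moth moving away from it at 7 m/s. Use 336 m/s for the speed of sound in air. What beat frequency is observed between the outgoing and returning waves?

2283 Hz

At the moth (a moving observer), f₁ = f₀ · (v − u)/v = 55.93 × 329/336 ≈ 54.76 kHz.
The reflection then acts as a moving source: f₂ = f₁ · v/(v + u) ≈ 53.65 kHz.
Equivalently f₂ = f₀ · (v − u)/(v + u).
Beat frequency (with f₀ = 55930 Hz): |f₂ − f₀| = 2u·f₀/(v + u) = 2 × 7 × 55930/343 ≈ 2283 Hz.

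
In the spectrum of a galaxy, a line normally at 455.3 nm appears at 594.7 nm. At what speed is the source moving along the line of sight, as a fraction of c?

λ'/λ₀ = 1.3062 > 1 (redshift), so the source is receding.
λ'/λ₀ = √((1 + β)/(1 − β)) for a receding source ⇒ β = (r² − 1)/(r² + 1) with r = λ'/λ₀.
β = (1.7061 − 1)/(1.7061 + 1) ≈ 0.261.

0.261c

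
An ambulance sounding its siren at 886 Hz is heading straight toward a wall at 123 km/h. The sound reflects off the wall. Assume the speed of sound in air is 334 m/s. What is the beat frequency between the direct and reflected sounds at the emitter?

123 km/h = 34.17 m/s.
The wall receives the sound from a moving source: f₁ = f₀ · v/(v − v_e) = 886 × 334/299.83 ≈ 987 Hz.
On the return leg the ambulance is a moving observer: f₂ = f₁ · (v + v_e)/v = 987 × 368.17/334 ≈ 1088 Hz.
Equivalently f₂ = f₀ · (v + v_e)/(v − v_e).
Beat against the emitted tone: |f₂ − f₀| = 2v_e·f₀/(v − v_e) = 2 × 34.17 × 886/299.83 ≈ 202 Hz.

202 Hz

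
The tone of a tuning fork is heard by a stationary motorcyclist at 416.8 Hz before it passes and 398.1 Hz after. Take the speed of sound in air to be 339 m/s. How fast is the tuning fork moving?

f₁/f₂ = (v + v_s)/(v − v_s), so v_s = v · (f₁ − f₂)/(f₁ + f₂).
v_s = 339 × (416.8 − 398.1)/(416.8 + 398.1) = 339 × 18.7/814.9 ≈ 7.8 m/s.

7.8 m/s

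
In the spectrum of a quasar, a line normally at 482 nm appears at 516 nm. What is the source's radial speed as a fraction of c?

0.068c

λ'/λ₀ = 1.0705 > 1 (redshift), so the source is receding.
λ'/λ₀ = √((1 + β)/(1 − β)) for a receding source ⇒ β = (r² − 1)/(r² + 1) with r = λ'/λ₀.
β = (1.1461 − 1)/(1.1461 + 1) ≈ 0.068.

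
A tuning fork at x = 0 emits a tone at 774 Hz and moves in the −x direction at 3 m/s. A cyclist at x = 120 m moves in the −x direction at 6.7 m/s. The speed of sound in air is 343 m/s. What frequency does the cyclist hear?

782 Hz

The observer lies on the +x side, so the source is heading away from the observer and the observer is heading toward the source.
Both move, so f' = f · (v + v_o)/(v + v_s).
f' = 774 × (343 + 6.7)/(343 + 3) = 774 × 349.7/346 ≈ 782 Hz.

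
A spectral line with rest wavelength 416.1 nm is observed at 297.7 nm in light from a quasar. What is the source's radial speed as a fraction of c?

λ'/λ₀ = 0.7155 < 1 (blueshift), so the source is approaching.
λ'/λ₀ = √((1 − β)/(1 + β)) for an approaching source ⇒ β = (1 − r²)/(1 + r²) with r = λ'/λ₀.
β = (1 − 0.5119)/(1 + 0.5119) ≈ 0.323.

0.323c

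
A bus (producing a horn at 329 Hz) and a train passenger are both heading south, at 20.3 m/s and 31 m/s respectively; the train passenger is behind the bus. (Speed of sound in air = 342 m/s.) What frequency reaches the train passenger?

The train passenger is behind, so the bus is moving away from it while the train passenger is moving toward the bus.
General Doppler shift: f' = f · (v + v_o)/(v + v_s).
f' = 329 × (342 + 31)/(342 + 20.3) = 329 × 373/362.3 ≈ 339 Hz.

339 Hz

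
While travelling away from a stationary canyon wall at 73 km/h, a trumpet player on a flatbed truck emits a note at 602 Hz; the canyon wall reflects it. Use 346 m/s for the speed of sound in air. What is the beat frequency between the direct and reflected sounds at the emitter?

73 km/h = 20.28 m/s.
The canyon wall receives the sound from a moving source: f₁ = f₀ · v/(v + v_e) = 602 × 346/366.28 ≈ 568.7 Hz.
On the return leg the trumpet player on a flatbed truck is a moving observer: f₂ = f₁ · (v − v_e)/v = 568.7 × 325.72/346 ≈ 535.3 Hz.
Equivalently f₂ = f₀ · (v − v_e)/(v + v_e).
Beat against the emitted tone: |f₂ − f₀| = 2v_e·f₀/(v + v_e) = 2 × 20.28 × 602/366.28 ≈ 67 Hz.

67 Hz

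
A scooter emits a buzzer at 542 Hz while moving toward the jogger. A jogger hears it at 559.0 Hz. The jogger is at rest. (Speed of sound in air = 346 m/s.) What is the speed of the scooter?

10.5 m/s

f' = f · v/(v − v_s) ⇒ v_s = v · |1 − f/f'|.
v_s = 346 × |1 − 542/559.0| = 346 × 0.03041 ≈ 10.5 m/s.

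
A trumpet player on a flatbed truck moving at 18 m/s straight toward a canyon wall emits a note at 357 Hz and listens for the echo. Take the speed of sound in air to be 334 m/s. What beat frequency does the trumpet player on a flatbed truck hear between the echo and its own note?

40.7 Hz

The canyon wall receives the sound from a moving source: f₁ = f₀ · v/(v − v_e) = 357 × 334/316 ≈ 377.3 Hz.
On the return leg the trumpet player on a flatbed truck is a moving observer: f₂ = f₁ · (v + v_e)/v = 377.3 × 352/334 ≈ 397.7 Hz.
Beat against the emitted tone: |f₂ − f₀| = 2v_e·f₀/(v − v_e) = 2 × 18 × 357/316 ≈ 40.7 Hz.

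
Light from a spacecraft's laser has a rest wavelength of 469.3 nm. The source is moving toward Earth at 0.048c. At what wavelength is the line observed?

Relativistic Doppler for wavelength: λ' = λ₀ · √((1 − β)/(1 + β)).
λ' = 469.3 × √(0.9520/1.0480) = 469.3 × 0.95310 ≈ 447.3 nm.

447.3 nm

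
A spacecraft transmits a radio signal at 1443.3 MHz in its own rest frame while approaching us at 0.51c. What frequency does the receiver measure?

Relativistic Doppler for frequency: f' = f₀ · √((1 + β)/(1 − β)).
f' = 1443.3 × √(1.5100/0.4900) = 1443.3 × 1.75546 ≈ 2533.7 MHz.

2533.7 MHz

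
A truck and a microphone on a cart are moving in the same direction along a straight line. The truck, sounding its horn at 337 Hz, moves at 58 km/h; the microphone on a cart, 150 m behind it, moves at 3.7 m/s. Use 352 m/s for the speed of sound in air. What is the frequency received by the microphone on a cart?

326 Hz

58 km/h = 16.11 m/s.
The microphone on a cart is behind, so the truck is moving away from it while the microphone on a cart is moving toward the truck.
Both move, so f' = f · (v + v_o)/(v + v_s).
f' = 337 × (352 + 3.7)/(352 + 16.11) = 337 × 355.7/368.11 ≈ 326 Hz.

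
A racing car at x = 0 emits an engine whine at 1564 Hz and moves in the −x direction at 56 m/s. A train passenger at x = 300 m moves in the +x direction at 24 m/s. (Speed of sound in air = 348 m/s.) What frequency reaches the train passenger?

1254 Hz

The observer lies on the +x side, so the source is heading away from the observer and the observer is heading away from the source.
Both move, so f' = f · (v − v_o)/(v + v_s).
f' = 1564 × (348 − 24)/(348 + 56) = 1564 × 324/404 ≈ 1254 Hz.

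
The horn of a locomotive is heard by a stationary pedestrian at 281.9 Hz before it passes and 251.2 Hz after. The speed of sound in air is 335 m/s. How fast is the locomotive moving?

f₁/f₂ = (v + v_s)/(v − v_s), so v_s = v · (f₁ − f₂)/(f₁ + f₂).
v_s = 335 × (281.9 − 251.2)/(281.9 + 251.2) = 335 × 30.7/533.1 ≈ 19.3 m/s.

19.3 m/s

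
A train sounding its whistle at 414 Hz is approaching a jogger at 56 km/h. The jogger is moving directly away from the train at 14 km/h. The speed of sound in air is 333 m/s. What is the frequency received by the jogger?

429 Hz

56 km/h = 15.56 m/s; 14 km/h = 3.889 m/s.
General Doppler shift: f' = f · (v − v_o)/(v − v_s).
f' = 414 × (333 − 3.889)/(333 − 15.56) = 414 × 329.11/317.44 ≈ 429 Hz.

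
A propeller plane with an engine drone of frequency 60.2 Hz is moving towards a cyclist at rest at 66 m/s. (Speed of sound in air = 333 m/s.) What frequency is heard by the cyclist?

75 Hz

With the source moving toward a stationary observer, f' = f · v/(v − v_s).
f' = 60.2 × 333/(333 − 66) = 60.2 × 333/267 ≈ 75 Hz.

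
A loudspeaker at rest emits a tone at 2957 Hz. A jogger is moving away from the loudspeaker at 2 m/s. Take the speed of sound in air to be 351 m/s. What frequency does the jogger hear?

Moving observer, stationary source: f' = f · (v − v_o)/v.
f' = 2957 × (351 − 2)/351 = 2957 × 349/351 ≈ 2940 Hz.

2940 Hz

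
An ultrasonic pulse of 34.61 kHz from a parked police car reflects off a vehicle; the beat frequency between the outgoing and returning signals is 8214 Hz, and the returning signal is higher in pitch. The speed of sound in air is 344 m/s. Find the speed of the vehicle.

36 m/s

Double Doppler shift off a moving reflector: f₂ = f₀ · (v + u)/(v − u) (u > 0 toward emitter).
Returning signal is higher, so f₂ = f₀ + Δf = 34610 + 8214 = 42824 Hz.
Rearranging, u = v · (f₂ − f₀)/(f₂ + f₀) = 344 × 8214/77434 ≈ 36 m/s.
So the vehicle is moving at 36 m/s toward the emitter.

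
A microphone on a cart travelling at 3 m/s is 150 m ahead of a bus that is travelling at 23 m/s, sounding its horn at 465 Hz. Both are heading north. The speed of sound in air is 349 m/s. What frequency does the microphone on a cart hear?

The microphone on a cart is ahead, so the bus is moving toward it while the microphone on a cart is moving away from the bus.
General Doppler shift: f' = f · (v − v_o)/(v − v_s).
f' = 465 × (349 − 3)/(349 − 23) = 465 × 346/326 ≈ 494 Hz.

494 Hz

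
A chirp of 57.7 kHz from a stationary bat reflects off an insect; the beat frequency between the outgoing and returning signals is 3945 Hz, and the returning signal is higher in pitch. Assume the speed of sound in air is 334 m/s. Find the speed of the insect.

Double Doppler shift off a moving reflector: f₂ = f₀ · (v + u)/(v − u) (u > 0 toward emitter).
Returning signal is higher, so f₂ = f₀ + Δf = 57700 + 3945 = 61645 Hz.
Rearranging, u = v · (f₂ − f₀)/(f₂ + f₀) = 334 × 3945/119345 ≈ 11.0 m/s.
So the insect is moving at 11.0 m/s toward the emitter.

11.0 m/s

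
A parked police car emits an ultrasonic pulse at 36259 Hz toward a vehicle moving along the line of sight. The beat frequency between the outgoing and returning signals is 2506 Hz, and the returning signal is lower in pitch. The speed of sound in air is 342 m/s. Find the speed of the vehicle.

Double Doppler shift off a moving reflector: f₂ = f₀ · (v + u)/(v − u) (u > 0 toward emitter).
Returning signal is lower, so f₂ = f₀ − Δf = 36259 − 2506 = 33753 Hz.
Rearranging, u = v · (f₂ − f₀)/(f₂ + f₀) = 342 × -2506/70012 ≈ -12.2 m/s.
So the vehicle is moving at 12.2 m/s away from the emitter.

12.2 m/s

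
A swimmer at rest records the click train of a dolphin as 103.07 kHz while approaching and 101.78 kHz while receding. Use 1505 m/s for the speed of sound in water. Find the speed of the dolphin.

f₁/f₂ = (v + v_s)/(v − v_s), so v_s = v · (f₁ − f₂)/(f₁ + f₂).
v_s = 1505 × (103.07 − 101.78)/(103.07 + 101.78) = 1505 × 1.29/204.85 ≈ 9.5 m/s.

9.5 m/s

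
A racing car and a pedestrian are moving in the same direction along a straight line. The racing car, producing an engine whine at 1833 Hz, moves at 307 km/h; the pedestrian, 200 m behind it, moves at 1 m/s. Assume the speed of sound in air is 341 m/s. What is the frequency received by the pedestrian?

1471 Hz

307 km/h = 85.28 m/s.
The pedestrian is behind, so the racing car is moving away from it while the pedestrian is moving toward the racing car.
General Doppler shift: f' = f · (v + v_o)/(v + v_s).
f' = 1833 × (341 + 1)/(341 + 85.28) = 1833 × 342/426.28 ≈ 1471 Hz.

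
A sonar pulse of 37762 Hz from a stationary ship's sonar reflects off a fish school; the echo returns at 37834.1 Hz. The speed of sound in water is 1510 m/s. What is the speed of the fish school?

Double Doppler shift off a moving reflector: f₂ = f₀ · (v + u)/(v − u) (u > 0 toward emitter).
Rearranging, u = v · (f₂ − f₀)/(f₂ + f₀) = 1510 × 72.1/75596.1 ≈ 1.44 m/s.
So the fish school is moving at 1.44 m/s toward the emitter.

1.44 m/s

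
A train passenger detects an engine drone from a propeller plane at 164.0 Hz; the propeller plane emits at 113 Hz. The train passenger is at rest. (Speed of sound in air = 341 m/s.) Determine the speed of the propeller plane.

f' > f, so the propeller plane is approaching.
f' = f · v/(v − v_s) ⇒ v_s = v · |1 − f/f'|.
v_s = 341 × |1 − 113/164.0| = 341 × 0.311 ≈ 106 m/s.

106 m/s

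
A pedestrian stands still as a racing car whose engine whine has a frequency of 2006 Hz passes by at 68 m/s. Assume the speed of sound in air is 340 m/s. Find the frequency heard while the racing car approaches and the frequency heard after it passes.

2508 Hz approaching; 1672 Hz receding

Approaching: f₁ = f · v/(v − v_s) = 2006 × 340/272 ≈ 2508 Hz.
Receding: f₂ = f · v/(v + v_s) = 2006 × 340/408 ≈ 1672 Hz.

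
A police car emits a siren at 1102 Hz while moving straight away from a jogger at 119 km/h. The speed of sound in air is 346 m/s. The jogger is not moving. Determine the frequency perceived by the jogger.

119 km/h = 33.06 m/s.
With the source moving away from a stationary observer, f' = f · v/(v + v_s).
f' = 1102 × 346/(346 + 33.06) = 1102 × 346/379.1 ≈ 1006 Hz.

1006 Hz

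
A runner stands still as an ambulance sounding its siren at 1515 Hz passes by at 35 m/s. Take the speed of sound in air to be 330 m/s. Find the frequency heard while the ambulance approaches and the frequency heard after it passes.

1695 Hz approaching; 1370 Hz receding

Approaching: f₁ = f · v/(v − v_s) = 1515 × 330/295 ≈ 1695 Hz.
Receding: f₂ = f · v/(v + v_s) = 1515 × 330/365 ≈ 1370 Hz.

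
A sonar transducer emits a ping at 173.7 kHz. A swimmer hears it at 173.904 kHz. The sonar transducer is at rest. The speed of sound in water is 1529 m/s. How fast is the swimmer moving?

1.80 m/s

f' > f, so the swimmer is approaching.
f' = f · (v + v_o)/v ⇒ v_o = v · |f'/f − 1|.
v_o = 1529 × |173.904/173.7 − 1| = 1529 × 0.001174 ≈ 1.80 m/s.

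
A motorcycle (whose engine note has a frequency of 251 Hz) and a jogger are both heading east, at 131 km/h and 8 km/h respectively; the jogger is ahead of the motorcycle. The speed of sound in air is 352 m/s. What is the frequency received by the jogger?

131 km/h = 36.39 m/s; 8 km/h = 2.222 m/s.
The jogger is ahead, so the motorcycle is moving toward it while the jogger is moving away from the motorcycle.
General Doppler shift: f' = f · (v − v_o)/(v − v_s).
f' = 251 × (352 − 2.222)/(352 − 36.39) = 251 × 349.78/315.61 ≈ 278 Hz.

278 Hz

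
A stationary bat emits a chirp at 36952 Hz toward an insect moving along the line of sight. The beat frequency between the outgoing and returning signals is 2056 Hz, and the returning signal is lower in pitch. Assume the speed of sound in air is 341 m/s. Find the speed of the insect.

9.8 m/s

Double Doppler shift off a moving reflector: f₂ = f₀ · (v + u)/(v − u) (u > 0 toward emitter).
Returning signal is lower, so f₂ = f₀ − Δf = 36952 − 2056 = 34896 Hz.
Rearranging, u = v · (f₂ − f₀)/(f₂ + f₀) = 341 × -2056/71848 ≈ -9.8 m/s.
So the insect is moving at 9.8 m/s away from the emitter.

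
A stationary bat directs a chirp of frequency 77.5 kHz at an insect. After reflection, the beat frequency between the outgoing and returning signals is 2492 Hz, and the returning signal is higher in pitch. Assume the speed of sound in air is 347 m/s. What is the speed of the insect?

Double Doppler shift off a moving reflector: f₂ = f₀ · (v + u)/(v − u) (u > 0 toward emitter).
Returning signal is higher, so f₂ = f₀ + Δf = 77500 + 2492 = 79992 Hz.
Rearranging, u = v · (f₂ − f₀)/(f₂ + f₀) = 347 × 2492/157492 ≈ 5.5 m/s.
So the insect is moving at 5.5 m/s toward the emitter.

5.5 m/s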